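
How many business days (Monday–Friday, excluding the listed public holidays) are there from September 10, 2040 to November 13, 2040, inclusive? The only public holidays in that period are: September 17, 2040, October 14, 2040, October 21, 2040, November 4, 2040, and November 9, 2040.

September 10, 2040 is a Monday.
The range spans 65 days (inclusive of both endpoints).
65 = 7 × 9 + 2, so there are 9 full weeks plus 2 extra days.
Each full week contributes 5 weekdays (Mon–Fri): 9 × 5 = 45.
The 2 extra days are Mon, Tue — 2 of them qualify.
Total: 45 + 2 = 47.
Holidays: September 17, 2040 (Mon); October 14, 2040 (Sun); October 21, 2040 (Sun); November 4, 2040 (Sun); November 9, 2040 (Fri).
2 of the 5 holidays fall on weekdays; the rest are weekends and were already excluded.
Business days: 47 − 2 = 45.

45 business days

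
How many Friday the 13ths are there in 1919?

The 13th falls on a Friday when the month's 13th has weekday Fri.
Jan 13 is Mon; Feb 13 is Thu; Mar 13 is Thu; Apr 13 is Sun; May 13 is Tue; Jun 13 is Fri ✓; Jul 13 is Sun; Aug 13 is Wed; Sep 13 is Sat; Oct 13 is Mon; Nov 13 is Thu; Dec 13 is Sat.
Friday the 13ths: Jun.

1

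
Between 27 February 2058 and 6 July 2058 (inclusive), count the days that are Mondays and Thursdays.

37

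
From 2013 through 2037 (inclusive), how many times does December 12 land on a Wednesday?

Day of week of December 12 in each year:
2013: Thu, 2014: Fri, 2015: Sat, 2016: Mon, 2017: Tue, 2018: Wed ✓, 2019: Thu, 2020: Sat, 2021: Sun, 2022: Mon, 2023: Tue, 2024: Thu, 2025: Fri, 2026: Sat, 2027: Sun, 2028: Tue, 2029: Wed ✓, 2030: Thu, 2031: Fri, 2032: Sun, 2033: Mon, 2034: Tue, 2035: Wed ✓, 2036: Fri, 2037: Sat
Wednesdays: 2018, 2029, 2035.

3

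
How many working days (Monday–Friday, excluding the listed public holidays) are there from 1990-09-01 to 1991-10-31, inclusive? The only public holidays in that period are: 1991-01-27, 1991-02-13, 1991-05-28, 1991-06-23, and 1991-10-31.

1990-09-01 is a Saturday.
The range spans 426 days (inclusive of both endpoints).
426 = 7 × 60 + 6, so there are 60 full weeks plus 6 extra days.
Each full week contributes 5 weekdays (Mon–Fri): 60 × 5 = 300.
The 6 extra days are Sat, Sun, Mon, Tue, Wed, Thu — 4 of them qualify.
Total: 300 + 4 = 304.
Holidays: 1991-01-27 (Sun); 1991-02-13 (Wed); 1991-05-28 (Tue); 1991-06-23 (Sun); 1991-10-31 (Thu).
3 of the 5 holidays fall on weekdays; the rest are weekends and were already excluded.
Business days: 304 − 3 = 301.

301 working days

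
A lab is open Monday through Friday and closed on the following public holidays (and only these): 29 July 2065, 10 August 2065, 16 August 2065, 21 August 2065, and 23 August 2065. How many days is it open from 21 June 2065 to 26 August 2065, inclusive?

45

21 June 2065 is a Sunday.
The range spans 67 days (inclusive of both endpoints).
67 = 7 × 9 + 4, so there are 9 full weeks plus 4 extra days.
Each full week contributes 5 weekdays (Mon–Fri): 9 × 5 = 45.
The 4 extra days are Sunday, Monday, Tuesday, Wednesday — 3 of them qualify.
Total: 45 + 3 = 48.
Holidays: 29 July 2065 (Wed); 10 August 2065 (Mon); 16 August 2065 (Sun); 21 August 2065 (Fri); 23 August 2065 (Sun).
3 of the 5 holidays fall on weekdays; the rest are weekends and were already excluded.
Business days: 48 − 3 = 45.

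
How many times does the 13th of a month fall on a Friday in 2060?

2

The 13th falls on a Friday when the month's 13th has weekday Fri.
Jan 13 is Tue; Feb 13 is Fri ✓; Mar 13 is Sat; Apr 13 is Tue; May 13 is Thu; Jun 13 is Sun; Jul 13 is Tue; Aug 13 is Fri ✓; Sep 13 is Mon; Oct 13 is Wed; Nov 13 is Sat; Dec 13 is Mon.
Friday the 13ths: Feb, Aug.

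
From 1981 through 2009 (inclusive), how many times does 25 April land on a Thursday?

Day of week of April 25 in each year:
1981: Sat, 1982: Sun, 1983: Mon, 1984: Wed, 1985: Thu ✓, 1986: Fri, 1987: Sat, 1988: Mon, 1989: Tue, 1990: Wed, 1991: Thu ✓, 1992: Sat, 1993: Sun, 1994: Mon, 1995: Tue, 1996: Thu ✓, 1997: Fri, 1998: Sat, 1999: Sun, 2000: Tue, 2001: Wed, 2002: Thu ✓, 2003: Fri, 2004: Sun, 2005: Mon, 2006: Tue, 2007: Wed, 2008: Fri, 2009: Sat
Thursdays: 1985, 1991, 1996, 2002.

4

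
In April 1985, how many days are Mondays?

April 1, 1985 is a Monday.
That's 30 days from start to end, counting both.
30 = 7 × 4 + 2, so there are 4 full weeks plus 2 extra days.
Each full week contributes one Monday: 4 so far.
The 2 extra days are Monday, Tuesday — 1 of them qualifies.
Total: 4 + 1 = 5.

5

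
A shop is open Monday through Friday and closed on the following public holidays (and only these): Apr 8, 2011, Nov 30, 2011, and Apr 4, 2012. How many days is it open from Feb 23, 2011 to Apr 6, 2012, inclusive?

Feb 23, 2011 is a Wednesday.
The range spans 409 days (inclusive of both endpoints).
409 = 7 × 58 + 3, so there are 58 full weeks plus 3 extra days.
Each full week contributes 5 weekdays (Mon–Fri): 58 × 5 = 290.
The 3 extra days are Wed, Thu, Fri — 3 of them qualify.
Total: 290 + 3 = 293.
Holidays: Apr 8, 2011 (Fri); Nov 30, 2011 (Wed); Apr 4, 2012 (Wed).
All 3 holidays fall on weekdays, so subtract 3.
Business days: 293 − 3 = 290.

290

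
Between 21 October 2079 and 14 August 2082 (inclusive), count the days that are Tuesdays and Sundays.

294

21 October 2079 is a Saturday.
That's 1029 days from start to end, counting both.
1029 = 7 × 147, so the span is exactly 147 full weeks.
Each full week contributes 2 days from the set (Tue, Sun): 147 × 2 = 294.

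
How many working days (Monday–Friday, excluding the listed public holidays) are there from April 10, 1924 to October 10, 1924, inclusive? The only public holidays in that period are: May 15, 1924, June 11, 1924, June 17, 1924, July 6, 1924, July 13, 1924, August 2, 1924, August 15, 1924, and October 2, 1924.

127 working days

April 10, 1924 is a Thursday.
The range spans 184 days (inclusive of both endpoints).
184 = 7 × 26 + 2, so there are 26 full weeks plus 2 extra days.
Each full week contributes 5 weekdays (Mon–Fri): 26 × 5 = 130.
The 2 extra days are Thursday, Friday — 2 of them qualify.
Total: 130 + 2 = 132.
Holidays: May 15, 1924 (Thu); June 11, 1924 (Wed); June 17, 1924 (Tue); July 6, 1924 (Sun); July 13, 1924 (Sun); August 2, 1924 (Sat); August 15, 1924 (Fri); October 2, 1924 (Thu).
5 of the 8 holidays fall on weekdays; the rest are weekends and were already excluded.
Business days: 132 − 5 = 127.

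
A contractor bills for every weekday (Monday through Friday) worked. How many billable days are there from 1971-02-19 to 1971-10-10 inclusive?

166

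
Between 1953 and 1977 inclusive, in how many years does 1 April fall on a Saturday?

3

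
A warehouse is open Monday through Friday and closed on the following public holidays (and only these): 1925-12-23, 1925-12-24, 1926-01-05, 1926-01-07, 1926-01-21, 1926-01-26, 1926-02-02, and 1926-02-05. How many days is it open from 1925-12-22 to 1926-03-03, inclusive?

44

1925-12-22 is a Tuesday.
From 1925-12-22 to 1926-03-03 is 72 days inclusive.
72 = 7 × 10 + 2, so there are 10 full weeks plus 2 extra days.
Each full week contributes 5 weekdays (Mon–Fri): 10 × 5 = 50.
The 2 extra days are Tue, Wed — 2 of them qualify.
Total: 50 + 2 = 52.
Holidays: 1925-12-23 (Wed); 1925-12-24 (Thu); 1926-01-05 (Tue); 1926-01-07 (Thu); 1926-01-21 (Thu); 1926-01-26 (Tue); 1926-02-02 (Tue); 1926-02-05 (Fri).
All 8 holidays fall on weekdays, so subtract 8.
Business days: 52 − 8 = 44.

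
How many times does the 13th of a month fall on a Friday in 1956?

3

The 13th falls on a Friday when the month's 13th has weekday Fri.
Jan 13 is Fri ✓; Feb 13 is Mon; Mar 13 is Tue; Apr 13 is Fri ✓; May 13 is Sun; Jun 13 is Wed; Jul 13 is Fri ✓; Aug 13 is Mon; Sep 13 is Thu; Oct 13 is Sat; Nov 13 is Tue; Dec 13 is Thu.
Friday the 13ths: Jan, Apr, Jul.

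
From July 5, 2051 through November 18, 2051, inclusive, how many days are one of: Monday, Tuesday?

July 5, 2051 is a Wednesday.
That's 137 days from start to end, counting both.
137 = 7 × 19 + 4, so there are 19 full weeks plus 4 extra days.
Each full week contributes 2 days from the set (Mon, Tue): 19 × 2 = 38.
The 4 extra days are Wed, Thu, Fri, Sat — none qualify.
Total: 38 + 0 = 38.

38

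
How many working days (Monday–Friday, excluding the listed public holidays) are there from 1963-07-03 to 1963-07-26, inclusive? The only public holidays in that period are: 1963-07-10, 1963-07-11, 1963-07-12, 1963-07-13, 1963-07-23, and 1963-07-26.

13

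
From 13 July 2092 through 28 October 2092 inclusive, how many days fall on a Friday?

15 Fridays

13 July 2092 is a Sunday.
From 13 July 2092 to 28 October 2092 is 108 days inclusive.
108 = 7 × 15 + 3, so there are 15 full weeks plus 3 extra days.
Each full week contributes one Friday: 15 so far.
The 3 extra days are Sunday, Monday, Tuesday — none qualify.
Total: 15 + 0 = 15.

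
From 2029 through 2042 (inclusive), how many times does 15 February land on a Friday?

Day of week of February 15 in each year:
2029: Thu, 2030: Fri ✓, 2031: Sat, 2032: Sun, 2033: Tue, 2034: Wed, 2035: Thu, 2036: Fri ✓, 2037: Sun, 2038: Mon, 2039: Tue, 2040: Wed, 2041: Fri ✓, 2042: Sat
Fridays: 2030, 2036, 2041.

3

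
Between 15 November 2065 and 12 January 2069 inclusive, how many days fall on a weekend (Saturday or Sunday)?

330

15 November 2065 is a Sunday.
From 15 November 2065 to 12 January 2069 is 1155 days inclusive.
1155 = 7 × 165, so the span is exactly 165 full weeks.
Each full week contributes 2 weekend days (Sat, Sun): 165 × 2 = 330.
Total: 330.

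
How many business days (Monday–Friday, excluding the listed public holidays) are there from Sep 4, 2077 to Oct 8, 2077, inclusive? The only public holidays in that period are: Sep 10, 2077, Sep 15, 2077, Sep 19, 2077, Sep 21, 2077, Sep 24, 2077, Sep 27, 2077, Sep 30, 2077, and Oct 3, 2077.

Sep 4, 2077 is a Saturday.
From Sep 4, 2077 to Oct 8, 2077 is 35 days inclusive.
35 = 7 × 5, so the span is exactly 5 full weeks.
Each full week contributes 5 weekdays (Mon–Fri): 5 × 5 = 25.
Holidays: Sep 10, 2077 (Fri); Sep 15, 2077 (Wed); Sep 19, 2077 (Sun); Sep 21, 2077 (Tue); Sep 24, 2077 (Fri); Sep 27, 2077 (Mon); Sep 30, 2077 (Thu); Oct 3, 2077 (Sun).
6 of the 8 holidays fall on weekdays; the rest are weekends and were already excluded.
Business days: 25 − 6 = 19.

19 business days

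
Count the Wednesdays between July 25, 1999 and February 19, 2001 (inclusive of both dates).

82

July 25, 1999 is a Sunday.
The range spans 576 days (inclusive of both endpoints).
576 = 7 × 82 + 2, so there are 82 full weeks plus 2 extra days.
Each full week contributes one Wednesday: 82 so far.
The 2 extra days are Sun, Mon — none qualify.
Total: 82 + 0 = 82.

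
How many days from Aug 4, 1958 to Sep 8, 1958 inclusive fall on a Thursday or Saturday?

10

Aug 4, 1958 is a Monday.
From Aug 4, 1958 to Sep 8, 1958 is 36 days inclusive.
36 = 7 × 5 + 1, so there are 5 full weeks plus 1 extra day.
Each full week contributes 2 days from the set (Thu, Sat): 5 × 2 = 10.
The 1 extra day is Mon — none qualify.
Total: 10 + 0 = 10.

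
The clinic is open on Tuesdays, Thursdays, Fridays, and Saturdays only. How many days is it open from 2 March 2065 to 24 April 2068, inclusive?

657

2 March 2065 is a Monday.
The range spans 1150 days (inclusive of both endpoints).
1150 = 7 × 164 + 2, so there are 164 full weeks plus 2 extra days.
Each full week contributes 4 days from the set (Tue, Thu, Fri, Sat): 164 × 4 = 656.
The 2 extra days are Monday, Tuesday — 1 of them qualifies.
Total: 656 + 1 = 657.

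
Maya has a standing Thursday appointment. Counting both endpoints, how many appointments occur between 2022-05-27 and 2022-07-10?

6

2022-05-27 is a Friday.
From 2022-05-27 to 2022-07-10 is 45 days inclusive.
45 = 7 × 6 + 3, so there are 6 full weeks plus 3 extra days.
Each full week contributes one Thursday: 6 so far.
The 3 extra days are Friday, Saturday, Sunday — none qualify.
Total: 6 + 0 = 6.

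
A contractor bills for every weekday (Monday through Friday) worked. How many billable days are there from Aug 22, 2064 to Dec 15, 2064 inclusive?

Aug 22, 2064 is a Friday.
That's 116 days from start to end, counting both.
116 = 7 × 16 + 4, so there are 16 full weeks plus 4 extra days.
Each full week contributes 5 weekdays (Mon–Fri): 16 × 5 = 80.
The 4 extra days are Friday, Saturday, Sunday, Monday — 2 of them qualify.
Total: 80 + 2 = 82.

82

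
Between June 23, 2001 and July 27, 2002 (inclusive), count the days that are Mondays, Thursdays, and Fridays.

June 23, 2001 is a Saturday.
The range spans 400 days (inclusive of both endpoints).
400 = 7 × 57 + 1, so there are 57 full weeks plus 1 extra day.
Each full week contributes 3 days from the set (Mon, Thu, Fri): 57 × 3 = 171.
The 1 extra day is Sat — none qualify.
Total: 171 + 0 = 171.

171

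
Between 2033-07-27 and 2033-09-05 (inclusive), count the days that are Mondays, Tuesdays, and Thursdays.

17

2033-07-27 is a Wednesday.
From 2033-07-27 to 2033-09-05 is 41 days inclusive.
41 = 7 × 5 + 6, so there are 5 full weeks plus 6 extra days.
Each full week contributes 3 days from the set (Mon, Tue, Thu): 5 × 3 = 15.
The 6 extra days are Wed, Thu, Fri, Sat, Sun, Mon — 2 of them qualify.
Total: 15 + 2 = 17.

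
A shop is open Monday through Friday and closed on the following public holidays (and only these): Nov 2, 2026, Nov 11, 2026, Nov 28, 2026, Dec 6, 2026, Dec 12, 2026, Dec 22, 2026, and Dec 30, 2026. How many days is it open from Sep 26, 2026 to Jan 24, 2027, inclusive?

Sep 26, 2026 is a Saturday.
The range spans 121 days (inclusive of both endpoints).
121 = 7 × 17 + 2, so there are 17 full weeks plus 2 extra days.
Each full week contributes 5 weekdays (Mon–Fri): 17 × 5 = 85.
The 2 extra days are Sat, Sun — none qualify.
Total: 85 + 0 = 85.
Holidays: Nov 2, 2026 (Mon); Nov 11, 2026 (Wed); Nov 28, 2026 (Sat); Dec 6, 2026 (Sun); Dec 12, 2026 (Sat); Dec 22, 2026 (Tue); Dec 30, 2026 (Wed).
4 of the 7 holidays fall on weekdays; the rest are weekends and were already excluded.
Business days: 85 − 4 = 81.

81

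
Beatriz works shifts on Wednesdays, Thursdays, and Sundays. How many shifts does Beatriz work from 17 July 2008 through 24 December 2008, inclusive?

69

17 July 2008 is a Thursday.
That's 161 days from start to end, counting both.
161 = 7 × 23, so the span is exactly 23 full weeks.
Each full week contributes 3 days from the set (Wed, Thu, Sun): 23 × 3 = 69.
Total: 69.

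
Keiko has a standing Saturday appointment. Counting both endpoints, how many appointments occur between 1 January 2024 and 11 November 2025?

97 Saturdays

1 January 2024 is a Monday.
The range spans 681 days (inclusive of both endpoints).
681 = 7 × 97 + 2, so there are 97 full weeks plus 2 extra days.
Each full week contributes one Saturday: 97 so far.
The 2 extra days are Mon, Tue — none qualify.
Total: 97 + 0 = 97.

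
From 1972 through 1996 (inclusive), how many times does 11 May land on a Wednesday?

4

Day of week of May 11 in each year:
1972: Thu, 1973: Fri, 1974: Sat, 1975: Sun, 1976: Tue, 1977: Wed ✓, 1978: Thu, 1979: Fri, 1980: Sun, 1981: Mon, 1982: Tue, 1983: Wed ✓, 1984: Fri, 1985: Sat, 1986: Sun, 1987: Mon, 1988: Wed ✓, 1989: Thu, 1990: Fri, 1991: Sat, 1992: Mon, 1993: Tue, 1994: Wed ✓, 1995: Thu, 1996: Sat
Wednesdays: 1977, 1983, 1988, 1994.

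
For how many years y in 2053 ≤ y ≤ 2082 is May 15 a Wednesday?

4

Day of week of May 15 in each year:
2053: Thu, 2054: Fri, 2055: Sat, 2056: Mon, 2057: Tue, 2058: Wed ✓, 2059: Thu, 2060: Sat, 2061: Sun, 2062: Mon, 2063: Tue, 2064: Thu, 2065: Fri, 2066: Sat, 2067: Sun, 2068: Tue, 2069: Wed ✓, 2070: Thu, 2071: Fri, 2072: Sun, 2073: Mon, 2074: Tue, 2075: Wed ✓, 2076: Fri, 2077: Sat, 2078: Sun, 2079: Mon, 2080: Wed ✓, 2081: Thu, 2082: Fri
Wednesdays: 2058, 2069, 2075, 2080.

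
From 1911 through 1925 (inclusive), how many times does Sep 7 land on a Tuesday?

2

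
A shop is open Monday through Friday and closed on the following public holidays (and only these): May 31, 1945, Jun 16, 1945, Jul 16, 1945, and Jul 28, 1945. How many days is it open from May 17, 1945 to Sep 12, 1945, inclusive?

83

May 17, 1945 is a Thursday.
That's 119 days from start to end, counting both.
119 = 7 × 17, so the span is exactly 17 full weeks.
Each full week contributes 5 weekdays (Mon–Fri): 17 × 5 = 85.
Holidays: May 31, 1945 (Thu); Jun 16, 1945 (Sat); Jul 16, 1945 (Mon); Jul 28, 1945 (Sat).
2 of the 4 holidays fall on weekdays; the rest are weekends and were already excluded.
Business days: 85 − 2 = 83.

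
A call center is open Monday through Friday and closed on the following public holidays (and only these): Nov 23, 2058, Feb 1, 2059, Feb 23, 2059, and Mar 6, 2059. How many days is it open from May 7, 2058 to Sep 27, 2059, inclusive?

363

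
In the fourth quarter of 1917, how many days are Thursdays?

13

1917-10-01 is a Monday.
The range spans 92 days (inclusive of both endpoints).
92 = 7 × 13 + 1, so there are 13 full weeks plus 1 extra day.
Each full week contributes one Thursday: 13 so far.
The 1 extra day is Mon — none qualify.
Total: 13 + 0 = 13.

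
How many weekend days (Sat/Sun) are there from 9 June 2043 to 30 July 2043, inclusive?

14

9 June 2043 is a Tuesday.
The range spans 52 days (inclusive of both endpoints).
52 = 7 × 7 + 3, so there are 7 full weeks plus 3 extra days.
Each full week contributes 2 weekend days (Sat, Sun): 7 × 2 = 14.
The 3 extra days are Tuesday, Wednesday, Thursday — none qualify.
Total: 14 + 0 = 14.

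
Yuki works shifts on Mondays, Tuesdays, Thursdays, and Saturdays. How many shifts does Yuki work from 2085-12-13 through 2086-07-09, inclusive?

2085-12-13 is a Thursday.
The range spans 209 days (inclusive of both endpoints).
209 = 7 × 29 + 6, so there are 29 full weeks plus 6 extra days.
Each full week contributes 4 days from the set (Mon, Tue, Thu, Sat): 29 × 4 = 116.
The 6 extra days are Thursday, Friday, Saturday, Sunday, Monday, Tuesday — 4 of them qualify.
Total: 116 + 4 = 120.

120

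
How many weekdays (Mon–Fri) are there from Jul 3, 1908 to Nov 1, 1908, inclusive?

Jul 3, 1908 is a Friday.
That's 122 days from start to end, counting both.
122 = 7 × 17 + 3, so there are 17 full weeks plus 3 extra days.
Each full week contributes 5 weekdays (Mon–Fri): 17 × 5 = 85.
The 3 extra days are Fri, Sat, Sun — 1 of them qualifies.
Total: 85 + 1 = 86.

86 weekdays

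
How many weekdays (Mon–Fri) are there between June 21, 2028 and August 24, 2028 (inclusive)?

June 21, 2028 is a Wednesday.
The range spans 65 days (inclusive of both endpoints).
65 = 7 × 9 + 2, so there are 9 full weeks plus 2 extra days.
Each full week contributes 5 weekdays (Mon–Fri): 9 × 5 = 45.
The 2 extra days are Wednesday, Thursday — 2 of them qualify.
Total: 45 + 2 = 47.

47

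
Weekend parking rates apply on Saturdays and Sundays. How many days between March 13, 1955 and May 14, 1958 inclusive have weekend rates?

March 13, 1955 is a Sunday.
The range spans 1159 days (inclusive of both endpoints).
1159 = 7 × 165 + 4, so there are 165 full weeks plus 4 extra days.
Each full week contributes 2 weekend days (Sat, Sun): 165 × 2 = 330.
The 4 extra days are Sun, Mon, Tue, Wed — 1 of them qualifies.
Total: 330 + 1 = 331.

331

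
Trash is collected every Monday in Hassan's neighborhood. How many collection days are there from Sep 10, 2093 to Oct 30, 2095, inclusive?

111

Sep 10, 2093 is a Thursday.
The range spans 781 days (inclusive of both endpoints).
781 = 7 × 111 + 4, so there are 111 full weeks plus 4 extra days.
Each full week contributes one Monday: 111 so far.
The 4 extra days are Thu, Fri, Sat, Sun — none qualify.
Total: 111 + 0 = 111.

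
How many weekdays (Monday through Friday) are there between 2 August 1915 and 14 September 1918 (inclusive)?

2 August 1915 is a Monday.
That's 1140 days from start to end, counting both.
1140 = 7 × 162 + 6, so there are 162 full weeks plus 6 extra days.
Each full week contributes 5 weekdays (Mon–Fri): 162 × 5 = 810.
The 6 extra days are Monday, Tuesday, Wednesday, Thursday, Friday, Saturday — 5 of them qualify.
Total: 810 + 5 = 815.

815 weekdays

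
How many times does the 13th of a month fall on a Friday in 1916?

The 13th falls on a Friday when the month's 13th has weekday Fri.
Jan 13 is Thu; Feb 13 is Sun; Mar 13 is Mon; Apr 13 is Thu; May 13 is Sat; Jun 13 is Tue; Jul 13 is Thu; Aug 13 is Sun; Sep 13 is Wed; Oct 13 is Fri ✓; Nov 13 is Mon; Dec 13 is Wed.
Friday the 13ths: Oct.

1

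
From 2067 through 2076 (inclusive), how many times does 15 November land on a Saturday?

Day of week of November 15 in each year:
2067: Tue, 2068: Thu, 2069: Fri, 2070: Sat ✓, 2071: Sun, 2072: Tue, 2073: Wed, 2074: Thu, 2075: Fri, 2076: Sun
Saturdays: 2070.

1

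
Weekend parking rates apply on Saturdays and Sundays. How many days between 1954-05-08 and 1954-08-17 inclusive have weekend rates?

1954-05-08 is a Saturday.
From 1954-05-08 to 1954-08-17 is 102 days inclusive.
102 = 7 × 14 + 4, so there are 14 full weeks plus 4 extra days.
Each full week contributes 2 weekend days (Sat, Sun): 14 × 2 = 28.
The 4 extra days are Sat, Sun, Mon, Tue — 2 of them qualify.
Total: 28 + 2 = 30.

30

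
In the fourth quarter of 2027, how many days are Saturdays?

1 October 2027 is a Friday.
From 1 October 2027 to 31 December 2027 is 92 days inclusive.
92 = 7 × 13 + 1, so there are 13 full weeks plus 1 extra day.
Each full week contributes one Saturday: 13 so far.
The 1 extra day is Friday — none qualify.
Total: 13 + 0 = 13.

13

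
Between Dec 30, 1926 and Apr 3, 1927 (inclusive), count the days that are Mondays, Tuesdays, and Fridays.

Dec 30, 1926 is a Thursday.
That's 95 days from start to end, counting both.
95 = 7 × 13 + 4, so there are 13 full weeks plus 4 extra days.
Each full week contributes 3 days from the set (Mon, Tue, Fri): 13 × 3 = 39.
The 4 extra days are Thu, Fri, Sat, Sun — 1 of them qualifies.
Total: 39 + 1 = 40.

40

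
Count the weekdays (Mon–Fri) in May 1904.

May 1, 1904 is a Sunday.
That's 31 days from start to end, counting both.
31 = 7 × 4 + 3, so there are 4 full weeks plus 3 extra days.
Each full week contributes 5 weekdays (Mon–Fri): 4 × 5 = 20.
The 3 extra days are Sun, Mon, Tue — 2 of them qualify.
Total: 20 + 2 = 22.

22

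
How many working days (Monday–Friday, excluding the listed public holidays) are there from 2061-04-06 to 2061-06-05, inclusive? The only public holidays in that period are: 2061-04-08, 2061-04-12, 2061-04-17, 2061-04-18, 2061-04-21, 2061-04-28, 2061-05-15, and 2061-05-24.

2061-04-06 is a Wednesday.
That's 61 days from start to end, counting both.
61 = 7 × 8 + 5, so there are 8 full weeks plus 5 extra days.
Each full week contributes 5 weekdays (Mon–Fri): 8 × 5 = 40.
The 5 extra days are Wednesday, Thursday, Friday, Saturday, Sunday — 3 of them qualify.
Total: 40 + 3 = 43.
Holidays: 2061-04-08 (Fri); 2061-04-12 (Tue); 2061-04-17 (Sun); 2061-04-18 (Mon); 2061-04-21 (Thu); 2061-04-28 (Thu); 2061-05-15 (Sun); 2061-05-24 (Tue).
6 of the 8 holidays fall on weekdays; the rest are weekends and were already excluded.
Business days: 43 − 6 = 37.

37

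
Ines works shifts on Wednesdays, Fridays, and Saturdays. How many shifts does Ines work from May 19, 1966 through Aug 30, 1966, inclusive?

May 19, 1966 is a Thursday.
From May 19, 1966 to Aug 30, 1966 is 104 days inclusive.
104 = 7 × 14 + 6, so there are 14 full weeks plus 6 extra days.
Each full week contributes 3 days from the set (Wed, Fri, Sat): 14 × 3 = 42.
The 6 extra days are Thu, Fri, Sat, Sun, Mon, Tue — 2 of them qualify.
Total: 42 + 2 = 44.

44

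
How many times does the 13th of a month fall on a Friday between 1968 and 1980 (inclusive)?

21

Friday-the-13ths by year:
1968: Sep, Dec
1969: Jun
1970: Feb, Mar, Nov
1971: Aug
1972: Oct
1973: Apr, Jul
1974: Sep, Dec
1975: Jun
1976: Feb, Aug
1977: May
1978: Jan, Oct
1979: Apr, Jul
1980: Jun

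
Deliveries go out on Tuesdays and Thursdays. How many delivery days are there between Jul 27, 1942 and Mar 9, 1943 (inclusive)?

Jul 27, 1942 is a Monday.
The range spans 226 days (inclusive of both endpoints).
226 = 7 × 32 + 2, so there are 32 full weeks plus 2 extra days.
Each full week contributes 2 days from the set (Tue, Thu): 32 × 2 = 64.
The 2 extra days are Mon, Tue — 1 of them qualifies.
Total: 64 + 1 = 65.

65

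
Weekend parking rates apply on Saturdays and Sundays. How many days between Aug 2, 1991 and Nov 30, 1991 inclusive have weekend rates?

Aug 2, 1991 is a Friday.
From Aug 2, 1991 to Nov 30, 1991 is 121 days inclusive.
121 = 7 × 17 + 2, so there are 17 full weeks plus 2 extra days.
Each full week contributes 2 weekend days (Sat, Sun): 17 × 2 = 34.
The 2 extra days are Friday, Saturday — 1 of them qualifies.
Total: 34 + 1 = 35.

35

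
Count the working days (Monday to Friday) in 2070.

2070-01-01 is a Wednesday.
That's 365 days from start to end, counting both.
365 = 7 × 52 + 1, so there are 52 full weeks plus 1 extra day.
Each full week contributes 5 weekdays (Mon–Fri): 52 × 5 = 260.
The 1 extra day is Wed — 1 of them qualifies.
Total: 260 + 1 = 261.

261 weekdays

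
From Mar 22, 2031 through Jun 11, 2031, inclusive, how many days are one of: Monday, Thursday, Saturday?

35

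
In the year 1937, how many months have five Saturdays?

4

A month has five Saturdays exactly when Saturday falls within its first (length − 28) days.
Jan: 31 days, starts Fri → 5 of Fri, Sat, Sun ✓
Feb: 28 days, starts Mon → 5 of (none)
Mar: 31 days, starts Mon → 5 of Mon, Tue, Wed
Apr: 30 days, starts Thu → 5 of Thu, Fri
May: 31 days, starts Sat → 5 of Sat, Sun, Mon ✓
Jun: 30 days, starts Tue → 5 of Tue, Wed
Jul: 31 days, starts Thu → 5 of Thu, Fri, Sat ✓
Aug: 31 days, starts Sun → 5 of Sun, Mon, Tue
Sep: 30 days, starts Wed → 5 of Wed, Thu
Oct: 31 days, starts Fri → 5 of Fri, Sat, Sun ✓
Nov: 30 days, starts Mon → 5 of Mon, Tue
Dec: 31 days, starts Wed → 5 of Wed, Thu, Fri
Months with five Saturdays: Jan, May, Jul, Oct.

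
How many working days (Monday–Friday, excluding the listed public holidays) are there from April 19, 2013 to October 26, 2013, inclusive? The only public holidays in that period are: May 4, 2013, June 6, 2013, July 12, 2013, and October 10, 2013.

133 working days

April 19, 2013 is a Friday.
That's 191 days from start to end, counting both.
191 = 7 × 27 + 2, so there are 27 full weeks plus 2 extra days.
Each full week contributes 5 weekdays (Mon–Fri): 27 × 5 = 135.
The 2 extra days are Fri, Sat — 1 of them qualifies.
Total: 135 + 1 = 136.
Holidays: May 4, 2013 (Sat); June 6, 2013 (Thu); July 12, 2013 (Fri); October 10, 2013 (Thu).
3 of the 4 holidays fall on weekdays; the rest are weekends and were already excluded.
Business days: 136 − 3 = 133.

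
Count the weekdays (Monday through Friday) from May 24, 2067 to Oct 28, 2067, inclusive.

114

May 24, 2067 is a Tuesday.
The range spans 158 days (inclusive of both endpoints).
158 = 7 × 22 + 4, so there are 22 full weeks plus 4 extra days.
Each full week contributes 5 weekdays (Mon–Fri): 22 × 5 = 110.
The 4 extra days are Tue, Wed, Thu, Fri — 4 of them qualify.
Total: 110 + 4 = 114.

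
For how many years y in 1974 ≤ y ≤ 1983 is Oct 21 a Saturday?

1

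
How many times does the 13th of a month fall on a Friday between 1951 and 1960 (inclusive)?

Friday-the-13ths by year:
1951: Apr, Jul
1952: Jun
1953: Feb, Mar, Nov
1954: Aug
1955: May
1956: Jan, Apr, Jul
1957: Sep, Dec
1958: Jun
1959: Feb, Mar, Nov
1960: May

18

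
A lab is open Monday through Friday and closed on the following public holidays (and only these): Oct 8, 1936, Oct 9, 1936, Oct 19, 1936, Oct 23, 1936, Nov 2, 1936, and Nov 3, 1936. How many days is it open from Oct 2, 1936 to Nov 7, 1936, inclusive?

Oct 2, 1936 is a Friday.
That's 37 days from start to end, counting both.
37 = 7 × 5 + 2, so there are 5 full weeks plus 2 extra days.
Each full week contributes 5 weekdays (Mon–Fri): 5 × 5 = 25.
The 2 extra days are Fri, Sat — 1 of them qualifies.
Total: 25 + 1 = 26.
Holidays: Oct 8, 1936 (Thu); Oct 9, 1936 (Fri); Oct 19, 1936 (Mon); Oct 23, 1936 (Fri); Nov 2, 1936 (Mon); Nov 3, 1936 (Tue).
All 6 holidays fall on weekdays, so subtract 6.
Business days: 26 − 6 = 20.

20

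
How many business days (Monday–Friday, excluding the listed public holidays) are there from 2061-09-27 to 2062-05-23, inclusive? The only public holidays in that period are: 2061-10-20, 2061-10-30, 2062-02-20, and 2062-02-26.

169

2061-09-27 is a Tuesday.
The range spans 239 days (inclusive of both endpoints).
239 = 7 × 34 + 1, so there are 34 full weeks plus 1 extra day.
Each full week contributes 5 weekdays (Mon–Fri): 34 × 5 = 170.
The 1 extra day is Tue — 1 of them qualifies.
Total: 170 + 1 = 171.
Holidays: 2061-10-20 (Thu); 2061-10-30 (Sun); 2062-02-20 (Mon); 2062-02-26 (Sun).
2 of the 4 holidays fall on weekdays; the rest are weekends and were already excluded.
Business days: 171 − 2 = 169.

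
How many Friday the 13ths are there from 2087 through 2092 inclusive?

9

Friday-the-13ths by year:
2087: Jun
2088: Feb, Aug
2089: May
2090: Jan, Oct
2091: Apr, Jul
2092: Jun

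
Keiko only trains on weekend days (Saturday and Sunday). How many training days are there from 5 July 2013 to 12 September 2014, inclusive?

5 July 2013 is a Friday.
The range spans 435 days (inclusive of both endpoints).
435 = 7 × 62 + 1, so there are 62 full weeks plus 1 extra day.
Each full week contributes 2 weekend days (Sat, Sun): 62 × 2 = 124.
The 1 extra day is Fri — none qualify.
Total: 124 + 0 = 124.

124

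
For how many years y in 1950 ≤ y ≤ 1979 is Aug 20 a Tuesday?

4

Day of week of August 20 in each year:
1950: Sun, 1951: Mon, 1952: Wed, 1953: Thu, 1954: Fri, 1955: Sat, 1956: Mon, 1957: Tue ✓, 1958: Wed, 1959: Thu, 1960: Sat, 1961: Sun, 1962: Mon, 1963: Tue ✓, 1964: Thu, 1965: Fri, 1966: Sat, 1967: Sun, 1968: Tue ✓, 1969: Wed, 1970: Thu, 1971: Fri, 1972: Sun, 1973: Mon, 1974: Tue ✓, 1975: Wed, 1976: Fri, 1977: Sat, 1978: Sun, 1979: Mon
Tuesdays: 1957, 1963, 1968, 1974.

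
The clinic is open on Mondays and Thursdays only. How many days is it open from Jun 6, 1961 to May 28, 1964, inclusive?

311

Jun 6, 1961 is a Tuesday.
From Jun 6, 1961 to May 28, 1964 is 1088 days inclusive.
1088 = 7 × 155 + 3, so there are 155 full weeks plus 3 extra days.
Each full week contributes 2 days from the set (Mon, Thu): 155 × 2 = 310.
The 3 extra days are Tuesday, Wednesday, Thursday — 1 of them qualifies.
Total: 310 + 1 = 311.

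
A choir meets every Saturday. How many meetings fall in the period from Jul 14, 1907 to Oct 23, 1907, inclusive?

Jul 14, 1907 is a Sunday.
From Jul 14, 1907 to Oct 23, 1907 is 102 days inclusive.
102 = 7 × 14 + 4, so there are 14 full weeks plus 4 extra days.
Each full week contributes one Saturday: 14 so far.
The 4 extra days are Sunday, Monday, Tuesday, Wednesday — none qualify.
Total: 14 + 0 = 14.

14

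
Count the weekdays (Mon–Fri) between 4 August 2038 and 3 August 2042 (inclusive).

1043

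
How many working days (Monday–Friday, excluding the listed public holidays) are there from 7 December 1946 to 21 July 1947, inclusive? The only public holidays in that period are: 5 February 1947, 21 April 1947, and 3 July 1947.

158 working days

7 December 1946 is a Saturday.
That's 227 days from start to end, counting both.
227 = 7 × 32 + 3, so there are 32 full weeks plus 3 extra days.
Each full week contributes 5 weekdays (Mon–Fri): 32 × 5 = 160.
The 3 extra days are Sat, Sun, Mon — 1 of them qualifies.
Total: 160 + 1 = 161.
Holidays: 5 February 1947 (Wed); 21 April 1947 (Mon); 3 July 1947 (Thu).
All 3 holidays fall on weekdays, so subtract 3.
Business days: 161 − 3 = 158.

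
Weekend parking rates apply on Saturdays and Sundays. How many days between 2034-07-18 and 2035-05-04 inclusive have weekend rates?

2034-07-18 is a Tuesday.
From 2034-07-18 to 2035-05-04 is 291 days inclusive.
291 = 7 × 41 + 4, so there are 41 full weeks plus 4 extra days.
Each full week contributes 2 weekend days (Sat, Sun): 41 × 2 = 82.
The 4 extra days are Tuesday, Wednesday, Thursday, Friday — none qualify.
Total: 82 + 0 = 82.

82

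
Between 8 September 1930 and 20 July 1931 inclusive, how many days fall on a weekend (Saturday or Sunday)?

8 September 1930 is a Monday.
That's 316 days from start to end, counting both.
316 = 7 × 45 + 1, so there are 45 full weeks plus 1 extra day.
Each full week contributes 2 weekend days (Sat, Sun): 45 × 2 = 90.
The 1 extra day is Monday — none qualify.
Total: 90 + 0 = 90.

90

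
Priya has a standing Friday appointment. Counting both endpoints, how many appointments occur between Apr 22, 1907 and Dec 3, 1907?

Apr 22, 1907 is a Monday.
The range spans 226 days (inclusive of both endpoints).
226 = 7 × 32 + 2, so there are 32 full weeks plus 2 extra days.
Each full week contributes one Friday: 32 so far.
The 2 extra days are Monday, Tuesday — none qualify.
Total: 32 + 0 = 32.

32 Fridays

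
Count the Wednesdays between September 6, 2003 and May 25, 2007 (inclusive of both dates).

194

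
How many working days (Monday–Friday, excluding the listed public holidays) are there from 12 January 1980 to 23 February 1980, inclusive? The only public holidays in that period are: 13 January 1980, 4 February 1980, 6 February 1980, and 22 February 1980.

27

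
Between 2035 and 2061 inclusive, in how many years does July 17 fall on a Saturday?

4

Day of week of July 17 in each year:
2035: Tue, 2036: Thu, 2037: Fri, 2038: Sat ✓, 2039: Sun, 2040: Tue, 2041: Wed, 2042: Thu, 2043: Fri, 2044: Sun, 2045: Mon, 2046: Tue, 2047: Wed, 2048: Fri, 2049: Sat ✓, 2050: Sun, 2051: Mon, 2052: Wed, 2053: Thu, 2054: Fri, 2055: Sat ✓, 2056: Mon, 2057: Tue, 2058: Wed, 2059: Thu, 2060: Sat ✓, 2061: Sun
Saturdays: 2038, 2049, 2055, 2060.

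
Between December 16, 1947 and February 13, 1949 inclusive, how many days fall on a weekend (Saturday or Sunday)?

122

December 16, 1947 is a Tuesday.
That's 426 days from start to end, counting both.
426 = 7 × 60 + 6, so there are 60 full weeks plus 6 extra days.
Each full week contributes 2 weekend days (Sat, Sun): 60 × 2 = 120.
The 6 extra days are Tuesday, Wednesday, Thursday, Friday, Saturday, Sunday — 2 of them qualify.
Total: 120 + 2 = 122.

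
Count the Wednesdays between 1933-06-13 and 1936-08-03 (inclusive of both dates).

1933-06-13 is a Tuesday.
That's 1148 days from start to end, counting both.
1148 = 7 × 164, so the span is exactly 164 full weeks.
Each full week contributes one Wednesday: 164 so far.
Total: 164.

164 Wednesdays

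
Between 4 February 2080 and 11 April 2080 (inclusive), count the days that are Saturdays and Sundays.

19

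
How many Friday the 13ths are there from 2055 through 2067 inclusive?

20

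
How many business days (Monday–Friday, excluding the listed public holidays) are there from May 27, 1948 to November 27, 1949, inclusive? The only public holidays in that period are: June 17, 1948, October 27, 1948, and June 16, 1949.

389 business days

May 27, 1948 is a Thursday.
The range spans 550 days (inclusive of both endpoints).
550 = 7 × 78 + 4, so there are 78 full weeks plus 4 extra days.
Each full week contributes 5 weekdays (Mon–Fri): 78 × 5 = 390.
The 4 extra days are Thu, Fri, Sat, Sun — 2 of them qualify.
Total: 390 + 2 = 392.
Holidays: June 17, 1948 (Thu); October 27, 1948 (Wed); June 16, 1949 (Thu).
All 3 holidays fall on weekdays, so subtract 3.
Business days: 392 − 3 = 389.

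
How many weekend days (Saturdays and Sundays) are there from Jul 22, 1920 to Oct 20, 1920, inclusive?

26

Jul 22, 1920 is a Thursday.
That's 91 days from start to end, counting both.
91 = 7 × 13, so the span is exactly 13 full weeks.
Each full week contributes 2 weekend days (Sat, Sun): 13 × 2 = 26.
Total: 26.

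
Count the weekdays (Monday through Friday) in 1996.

1 January 1996 is a Monday.
From 1 January 1996 to 31 December 1996 is 366 days inclusive.
366 = 7 × 52 + 2, so there are 52 full weeks plus 2 extra days.
Each full week contributes 5 weekdays (Mon–Fri): 52 × 5 = 260.
The 2 extra days are Mon, Tue — 2 of them qualify.
Total: 260 + 2 = 262.

262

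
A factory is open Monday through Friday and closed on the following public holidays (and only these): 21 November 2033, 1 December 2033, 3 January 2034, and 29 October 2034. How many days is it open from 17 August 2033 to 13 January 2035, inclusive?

365 business days

17 August 2033 is a Wednesday.
The range spans 515 days (inclusive of both endpoints).
515 = 7 × 73 + 4, so there are 73 full weeks plus 4 extra days.
Each full week contributes 5 weekdays (Mon–Fri): 73 × 5 = 365.
The 4 extra days are Wed, Thu, Fri, Sat — 3 of them qualify.
Total: 365 + 3 = 368.
Holidays: 21 November 2033 (Mon); 1 December 2033 (Thu); 3 January 2034 (Tue); 29 October 2034 (Sun).
3 of the 4 holidays fall on weekdays; the rest are weekends and were already excluded.
Business days: 368 − 3 = 365.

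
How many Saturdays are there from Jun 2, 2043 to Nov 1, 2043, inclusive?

Jun 2, 2043 is a Tuesday.
The range spans 153 days (inclusive of both endpoints).
153 = 7 × 21 + 6, so there are 21 full weeks plus 6 extra days.
Each full week contributes one Saturday: 21 so far.
The 6 extra days are Tue, Wed, Thu, Fri, Sat, Sun — 1 of them qualifies.
Total: 21 + 1 = 22.

22 Saturdays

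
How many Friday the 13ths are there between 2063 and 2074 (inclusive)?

22

Friday-the-13ths by year:
2063: Apr, Jul
2064: Jun
2065: Feb, Mar, Nov
2066: Aug
2067: May
2068: Jan, Apr, Jul
2069: Sep, Dec
2070: Jun
2071: Feb, Mar, Nov
2072: May
2073: Jan, Oct
2074: Apr, Jul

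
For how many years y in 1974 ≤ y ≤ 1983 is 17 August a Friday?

Day of week of August 17 in each year:
1974: Sat, 1975: Sun, 1976: Tue, 1977: Wed, 1978: Thu, 1979: Fri ✓, 1980: Sun, 1981: Mon, 1982: Tue, 1983: Wed
Fridays: 1979.

1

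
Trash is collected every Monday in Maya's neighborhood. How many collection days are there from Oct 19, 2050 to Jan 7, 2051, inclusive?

Oct 19, 2050 is a Wednesday.
That's 81 days from start to end, counting both.
81 = 7 × 11 + 4, so there are 11 full weeks plus 4 extra days.
Each full week contributes one Monday: 11 so far.
The 4 extra days are Wed, Thu, Fri, Sat — none qualify.
Total: 11 + 0 = 11.

11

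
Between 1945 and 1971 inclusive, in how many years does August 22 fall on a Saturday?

4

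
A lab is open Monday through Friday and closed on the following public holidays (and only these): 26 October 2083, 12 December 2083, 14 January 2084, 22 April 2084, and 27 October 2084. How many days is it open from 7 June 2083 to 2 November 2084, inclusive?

7 June 2083 is a Monday.
The range spans 515 days (inclusive of both endpoints).
515 = 7 × 73 + 4, so there are 73 full weeks plus 4 extra days.
Each full week contributes 5 weekdays (Mon–Fri): 73 × 5 = 365.
The 4 extra days are Mon, Tue, Wed, Thu — 4 of them qualify.
Total: 365 + 4 = 369.
Holidays: 26 October 2083 (Tue); 12 December 2083 (Sun); 14 January 2084 (Fri); 22 April 2084 (Sat); 27 October 2084 (Fri).
3 of the 5 holidays fall on weekdays; the rest are weekends and were already excluded.
Business days: 369 − 3 = 366.

366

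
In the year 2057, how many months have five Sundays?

A month has five Sundays exactly when Sunday falls within its first (length − 28) days.
Jan: 31 days, starts Mon → 5 of Mon, Tue, Wed
Feb: 28 days, starts Thu → 5 of (none)
Mar: 31 days, starts Thu → 5 of Thu, Fri, Sat
Apr: 30 days, starts Sun → 5 of Sun, Mon ✓
May: 31 days, starts Tue → 5 of Tue, Wed, Thu
Jun: 30 days, starts Fri → 5 of Fri, Sat
Jul: 31 days, starts Sun → 5 of Sun, Mon, Tue ✓
Aug: 31 days, starts Wed → 5 of Wed, Thu, Fri
Sep: 30 days, starts Sat → 5 of Sat, Sun ✓
Oct: 31 days, starts Mon → 5 of Mon, Tue, Wed
Nov: 30 days, starts Thu → 5 of Thu, Fri
Dec: 31 days, starts Sat → 5 of Sat, Sun, Mon ✓
Months with five Sundays: Apr, Jul, Sep, Dec.

4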